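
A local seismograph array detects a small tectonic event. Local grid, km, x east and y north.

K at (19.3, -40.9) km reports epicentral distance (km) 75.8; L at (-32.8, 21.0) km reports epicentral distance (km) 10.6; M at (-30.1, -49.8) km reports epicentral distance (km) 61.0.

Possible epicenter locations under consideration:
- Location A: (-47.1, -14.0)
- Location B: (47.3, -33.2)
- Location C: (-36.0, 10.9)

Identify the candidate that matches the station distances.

Location C

For each candidate, compare |candidate − station| to the reported distance:
Location A: residuals K 4.2, L 27.2, M 21.4 → max 27.2 km
Location B: residuals K 46.8, L 86.1, M 18.2 → max 86.1 km
Location C: residuals K 0.0, L 0.0, M 0.0 → max 0.0 km
Only Location C has all residuals ≈ 0.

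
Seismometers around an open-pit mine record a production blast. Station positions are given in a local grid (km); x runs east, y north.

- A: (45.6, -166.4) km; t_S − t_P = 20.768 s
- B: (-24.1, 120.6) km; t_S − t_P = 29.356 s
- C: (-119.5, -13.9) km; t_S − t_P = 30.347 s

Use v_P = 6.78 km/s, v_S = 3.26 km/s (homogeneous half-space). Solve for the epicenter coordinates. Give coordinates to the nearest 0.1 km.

x ≈ 69.5 km, y ≈ -38.2 km

Distance from S−P lag: d = Δt · v_P v_S / (v_P − v_S) = Δt · (6.78·3.26)/(6.78−3.26) ≈ 6.2792·Δt.
So d_A = 130.41, d_B = 184.33, d_C = 190.56 km.
Circle about each station: (x − 45.6)² + (y + 166.4)² = 130.41²; (x + 24.1)² + (y − 120.6)² = 184.33²; (x + 119.5)² + (y + 13.9)² = 190.56².
Subtracting pairs of circle equations eliminates x²+y² and gives linear equations (the radical axes):
-139.4 x + 574.0 y = -31613.93
-330.2 x + 305.0 y = -34601.21
Solving the 2×2 system: x ≈ 69.5, y ≈ -38.2 km.
Check against A (with the unrounded x, y): √((x − 45.6)²+(y + 166.4)²) = 130.41 ≈ 130.41 km. ✓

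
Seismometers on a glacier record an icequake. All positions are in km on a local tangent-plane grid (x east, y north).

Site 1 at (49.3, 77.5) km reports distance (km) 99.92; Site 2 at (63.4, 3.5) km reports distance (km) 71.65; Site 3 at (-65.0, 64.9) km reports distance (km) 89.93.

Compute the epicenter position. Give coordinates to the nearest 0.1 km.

(-7.8, -4.5)

Circle about each station: (x − 49.3)² + (y − 77.5)² = 99.92²; (x − 63.4)² + (y − 3.5)² = 71.65²; (x + 65.0)² + (y − 64.9)² = 89.93².
Subtracting the Site 1 equation from the Site 2 and Site 3 equations removes the quadratic terms:
28.2 x − 148.0 y = 445.35
-228.6 x − 25.2 y = 1896.87
Solving the 2×2 system: x ≈ -7.8, y ≈ -4.5 km.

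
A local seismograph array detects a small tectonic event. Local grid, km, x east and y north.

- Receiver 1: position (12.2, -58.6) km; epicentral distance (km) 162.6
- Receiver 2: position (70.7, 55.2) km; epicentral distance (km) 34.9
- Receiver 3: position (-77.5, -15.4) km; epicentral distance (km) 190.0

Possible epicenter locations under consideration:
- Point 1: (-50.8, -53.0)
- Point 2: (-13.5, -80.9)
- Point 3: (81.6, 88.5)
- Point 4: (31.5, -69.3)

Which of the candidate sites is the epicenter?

For each candidate, compare |candidate − station| to the reported distance:
Point 1: residuals Receiver 1 99.4, Receiver 2 127.8, Receiver 3 143.9 → max 143.9 km
Point 2: residuals Receiver 1 128.6, Receiver 2 125.1, Receiver 3 98.4 → max 128.6 km
Point 3: residuals Receiver 1 0.0, Receiver 2 0.1, Receiver 3 0.0 → max 0.1 km
Point 4: residuals Receiver 1 140.5, Receiver 2 95.6, Receiver 3 68.4 → max 140.5 km
Only Point 3 has all residuals ≈ 0.

Point 3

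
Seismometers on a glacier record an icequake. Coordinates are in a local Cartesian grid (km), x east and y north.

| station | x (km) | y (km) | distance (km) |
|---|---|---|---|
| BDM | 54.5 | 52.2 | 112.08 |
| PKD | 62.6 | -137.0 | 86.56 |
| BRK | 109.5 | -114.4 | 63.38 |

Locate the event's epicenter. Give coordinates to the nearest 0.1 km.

x ≈ 88.8 km, y ≈ -54.5 km

Circle about each station: (x − 54.5)² + (y − 52.2)² = 112.08²; (x − 62.6)² + (y + 137.0)² = 86.56²; (x − 109.5)² + (y + 114.4)² = 63.38².
Subtracting the BDM equation from the PKD and BRK equations removes the quadratic terms:
16.2 x − 378.4 y = 22061.96
110.0 x − 333.2 y = 27927.42
Solving the 2×2 system: x ≈ 88.8, y ≈ -54.5 km.
Check against BDM (with the unrounded x, y): √((x − 54.5)²+(y − 52.2)²) = 112.08 ≈ 112.08 km. ✓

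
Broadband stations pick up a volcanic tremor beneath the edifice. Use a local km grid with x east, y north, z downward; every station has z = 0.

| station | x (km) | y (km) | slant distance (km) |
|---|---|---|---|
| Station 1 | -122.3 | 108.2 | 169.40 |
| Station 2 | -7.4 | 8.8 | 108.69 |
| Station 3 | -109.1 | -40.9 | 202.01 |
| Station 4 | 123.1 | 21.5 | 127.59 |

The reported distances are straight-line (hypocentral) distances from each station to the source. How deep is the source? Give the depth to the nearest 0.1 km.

depth ≈ 62.7 km

Each station gives a sphere (x−x_i)² + (y−y_i)² + z² = d_i² (stations at z=0).
Subtracting the Station 1 sphere from Station 2 and Station 3: z² cancels, leaving linear equations in x and y:
229.8 x − 198.8 y = -9649.49
26.4 x − 298.2 y = -25200.59
Solving: x ≈ 33.699, y ≈ 87.492 km (keep extra digits for the depth step; rounded: 33.7, 87.5).
Then from the Station 1 sphere: z² = 169.40² − (x + 122.3)² − (y − 108.2)² with x = 33.699, y = 87.492, so z ≈ 62.704 ≈ 62.7 km.
Check against Station 4 (with the unrounded solution): distance 127.59 ≈ 127.59 km. ✓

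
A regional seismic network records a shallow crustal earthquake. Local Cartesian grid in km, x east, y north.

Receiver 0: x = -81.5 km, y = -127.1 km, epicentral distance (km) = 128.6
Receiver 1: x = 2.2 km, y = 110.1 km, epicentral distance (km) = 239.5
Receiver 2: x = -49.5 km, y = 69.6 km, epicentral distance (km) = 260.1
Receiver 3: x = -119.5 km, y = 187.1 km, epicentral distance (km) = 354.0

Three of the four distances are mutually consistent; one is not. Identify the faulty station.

Solve using three stations at a time. Using Receiver 0, Receiver 1, Receiver 3 (subtract circle equations pairwise → linear system) gives (x, y) ≈ (47.3, -125.2).
Distances from that point to each station vs reported:
  Receiver 0: calculated 128.8 vs reported 128.6 → residual 0.2 km
  Receiver 1: calculated 239.6 vs reported 239.5 → residual 0.1 km
  Receiver 2: calculated 217.5 vs reported 260.1 → residual 42.6 km
  Receiver 3: calculated 354.1 vs reported 354.0 → residual 0.1 km
Receiver 0, Receiver 1, Receiver 3 are mutually consistent (residuals ≈ 0); Receiver 2 is off by 42.6 km.

Receiver 2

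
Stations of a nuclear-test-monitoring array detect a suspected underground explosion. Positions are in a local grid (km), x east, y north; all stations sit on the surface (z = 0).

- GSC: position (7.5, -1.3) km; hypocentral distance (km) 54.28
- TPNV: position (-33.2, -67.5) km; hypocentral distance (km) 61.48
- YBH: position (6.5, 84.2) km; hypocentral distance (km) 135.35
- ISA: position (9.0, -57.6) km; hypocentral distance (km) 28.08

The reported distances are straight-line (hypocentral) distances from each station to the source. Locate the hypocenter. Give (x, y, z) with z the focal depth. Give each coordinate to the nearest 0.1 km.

Each station gives a sphere (x−x_i)² + (y−y_i)² + z² = d_i² (stations at z=0).
Subtracting the GSC sphere from TPNV and YBH: z² cancels, leaving linear equations in x and y:
-81.4 x − 132.4 y = 4767.08
-2.0 x + 171.0 y = -8299.35
Solving: x ≈ 19.999, y ≈ -48.300 km (keep extra digits for the depth step; rounded: 20.0, -48.3).
Then from the GSC sphere: z² = 54.28² − (x − 7.5)² − (y + 1.3)² with x = 19.999, y = -48.300, so z ≈ 24.106 ≈ 24.1 km.

x ≈ 20.0 km, y ≈ -48.3 km, depth ≈ 24.1 km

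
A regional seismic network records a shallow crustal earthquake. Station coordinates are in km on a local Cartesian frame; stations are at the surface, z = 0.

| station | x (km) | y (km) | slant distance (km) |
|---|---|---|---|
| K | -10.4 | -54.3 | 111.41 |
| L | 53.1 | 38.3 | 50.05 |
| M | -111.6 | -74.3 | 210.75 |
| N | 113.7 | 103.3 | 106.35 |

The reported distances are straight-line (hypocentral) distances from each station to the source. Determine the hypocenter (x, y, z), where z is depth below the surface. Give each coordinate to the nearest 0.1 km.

x ≈ 83.9 km, y ≈ 2.6 km, depth ≈ 16.8 km

Each station gives a sphere (x−x_i)² + (y−y_i)² + z² = d_i² (stations at z=0).
Subtracting the K sphere from L and M: z² cancels, leaving linear equations in x and y:
127.0 x + 185.2 y = 11137.04
-202.4 x − 40.0 y = -17084.97
Solving: x ≈ 83.898, y ≈ 2.603 km (keep extra digits for the depth step; rounded: 83.9, 2.6).
Then from the K sphere: z² = 111.41² − (x + 10.4)² − (y + 54.3)² with x = 83.898, y = 2.603, so z ≈ 16.797 ≈ 16.8 km.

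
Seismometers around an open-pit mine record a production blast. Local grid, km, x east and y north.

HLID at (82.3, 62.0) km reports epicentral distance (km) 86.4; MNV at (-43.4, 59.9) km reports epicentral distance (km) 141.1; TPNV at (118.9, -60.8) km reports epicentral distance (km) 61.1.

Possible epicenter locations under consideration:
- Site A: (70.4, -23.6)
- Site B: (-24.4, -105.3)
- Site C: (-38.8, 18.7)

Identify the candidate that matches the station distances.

For each candidate, compare |candidate − station| to the reported distance:
Site A: residuals HLID 0.0, MNV 0.0, TPNV 0.0 → max 0.0 km
Site B: residuals HLID 112.0, MNV 25.2, TPNV 89.0 → max 112.0 km
Site C: residuals HLID 42.2, MNV 99.6, TPNV 115.5 → max 115.5 km
Only Site A has all residuals ≈ 0.

Site A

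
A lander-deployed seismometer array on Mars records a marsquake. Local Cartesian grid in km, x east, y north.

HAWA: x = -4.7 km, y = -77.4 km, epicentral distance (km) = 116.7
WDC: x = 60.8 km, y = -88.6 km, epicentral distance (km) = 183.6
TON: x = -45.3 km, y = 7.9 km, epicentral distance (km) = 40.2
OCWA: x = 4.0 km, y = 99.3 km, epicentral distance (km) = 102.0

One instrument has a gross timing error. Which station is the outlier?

Solve using three stations at a time. Using WDC, TON, OCWA (subtract circle equations pairwise → linear system) gives (x, y) ≈ (-75.1, 34.9).
Distances from that point to each station vs reported:
  HAWA: calculated 132.5 vs reported 116.7 → residual 15.8 km
  WDC: calculated 183.6 vs reported 183.6 → residual 0.0 km
  TON: calculated 40.2 vs reported 40.2 → residual 0.0 km
  OCWA: calculated 102.0 vs reported 102.0 → residual 0.0 km
WDC, TON, OCWA are mutually consistent (residuals ≈ 0); HAWA is off by 15.8 km.

HAWA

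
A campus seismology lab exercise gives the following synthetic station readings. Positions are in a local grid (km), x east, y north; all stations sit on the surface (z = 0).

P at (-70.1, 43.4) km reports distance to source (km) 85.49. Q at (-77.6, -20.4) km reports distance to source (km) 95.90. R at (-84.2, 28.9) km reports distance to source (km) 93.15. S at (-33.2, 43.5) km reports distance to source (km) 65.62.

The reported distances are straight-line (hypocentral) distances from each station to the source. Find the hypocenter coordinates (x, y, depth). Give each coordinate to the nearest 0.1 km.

(-10.9, 18.9, 56.6)

Each station gives a sphere (x−x_i)² + (y−y_i)² + z² = d_i² (stations at z=0).
Subtracting the P sphere from Q and R: z² cancels, leaving linear equations in x and y:
-15.0 x − 127.6 y = -2247.92
-28.2 x − 29.0 y = -241.10
Solving: x ≈ -10.883, y ≈ 18.896 km (keep extra digits for the depth step; rounded: -10.9, 18.9).
Then from the P sphere: z² = 85.49² − (x + 70.1)² − (y − 43.4)² with x = -10.883, y = 18.896, so z ≈ 56.581 ≈ 56.6 km.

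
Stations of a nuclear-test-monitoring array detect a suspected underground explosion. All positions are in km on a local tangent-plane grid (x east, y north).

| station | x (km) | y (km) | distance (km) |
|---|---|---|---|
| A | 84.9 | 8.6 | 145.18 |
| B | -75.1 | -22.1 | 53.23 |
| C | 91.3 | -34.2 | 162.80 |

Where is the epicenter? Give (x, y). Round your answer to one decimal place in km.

(-58.9, 28.6)

Circle about each station: (x − 84.9)² + (y − 8.6)² = 145.18²; (x + 75.1)² + (y + 22.1)² = 53.23²; (x − 91.3)² + (y + 34.2)² = 162.80².
Subtracting the A equation from the B and C equations removes the quadratic terms:
-320.0 x − 61.4 y = 17090.25
12.8 x − 85.6 y = -3203.25
Solving the 2×2 system: x ≈ -58.9, y ≈ 28.6 km.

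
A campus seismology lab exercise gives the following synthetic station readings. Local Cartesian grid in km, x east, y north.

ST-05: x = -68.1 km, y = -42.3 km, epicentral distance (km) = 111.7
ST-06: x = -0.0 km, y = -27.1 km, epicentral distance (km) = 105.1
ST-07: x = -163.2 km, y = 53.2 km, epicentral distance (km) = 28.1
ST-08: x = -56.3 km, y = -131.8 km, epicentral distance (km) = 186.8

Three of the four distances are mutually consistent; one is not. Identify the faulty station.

Solve using three stations at a time. Using ST-05, ST-07, ST-08 (subtract circle equations pairwise → linear system) gives (x, y) ≈ (-156.7, 25.7).
Distances from that point to each station vs reported:
  ST-05: calculated 111.7 vs reported 111.7 → residual 0.0 km
  ST-06: calculated 165.4 vs reported 105.1 → residual 60.3 km
  ST-07: calculated 28.2 vs reported 28.1 → residual 0.1 km
  ST-08: calculated 186.8 vs reported 186.8 → residual 0.0 km
ST-05, ST-07, ST-08 are mutually consistent (residuals ≈ 0); ST-06 is off by 60.3 km.

ST-06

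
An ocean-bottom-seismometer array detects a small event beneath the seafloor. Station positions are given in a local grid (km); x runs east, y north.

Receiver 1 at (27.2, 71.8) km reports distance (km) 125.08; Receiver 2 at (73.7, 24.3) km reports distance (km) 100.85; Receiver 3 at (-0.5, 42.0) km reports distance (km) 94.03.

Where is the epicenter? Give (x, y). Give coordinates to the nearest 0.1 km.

Circle about each station: (x − 27.2)² + (y − 71.8)² = 125.08²; (x − 73.7)² + (y − 24.3)² = 100.85²; (x + 0.5)² + (y − 42.0)² = 94.03².
Subtracting pairs of circle equations eliminates x²+y² and gives linear equations (the radical axes):
93.0 x − 95.0 y = 5601.38
-55.4 x − 59.6 y = 2672.54
Solving the 2×2 system: x ≈ 7.4, y ≈ -51.7 km.
Check against Receiver 1 (with the unrounded x, y): √((x − 27.2)²+(y − 71.8)²) = 125.10 ≈ 125.08 km. ✓

x ≈ 7.4 km, y ≈ -51.7 km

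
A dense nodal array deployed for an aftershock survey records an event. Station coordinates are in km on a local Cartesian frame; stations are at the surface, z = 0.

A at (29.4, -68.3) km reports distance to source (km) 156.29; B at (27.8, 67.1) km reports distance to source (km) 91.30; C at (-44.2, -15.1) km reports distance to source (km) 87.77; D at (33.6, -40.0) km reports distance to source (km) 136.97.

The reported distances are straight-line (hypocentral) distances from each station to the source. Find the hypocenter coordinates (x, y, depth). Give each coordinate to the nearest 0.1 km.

Each station gives a sphere (x−x_i)² + (y−y_i)² + z² = d_i² (stations at z=0).
Subtracting the A sphere from B and C: z² cancels, leaving linear equations in x and y:
-3.2 x + 270.8 y = 15836.87
-147.2 x + 106.4 y = 13375.39
Solving: x ≈ -49.012, y ≈ 57.903 km (keep extra digits for the depth step; rounded: -49.0, 57.9).
Then from the A sphere: z² = 156.29² − (x − 29.4)² − (y + 68.3)² with x = -49.012, y = 57.903, so z ≈ 48.486 ≈ 48.5 km.

(-49.0, 57.9, 48.5)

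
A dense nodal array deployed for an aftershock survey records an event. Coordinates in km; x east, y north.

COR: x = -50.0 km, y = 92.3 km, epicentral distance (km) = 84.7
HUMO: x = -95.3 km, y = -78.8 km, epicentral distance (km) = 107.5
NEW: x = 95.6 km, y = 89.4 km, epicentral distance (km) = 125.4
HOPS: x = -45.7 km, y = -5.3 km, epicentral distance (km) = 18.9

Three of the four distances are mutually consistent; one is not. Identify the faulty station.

Solve using three stations at a time. Using COR, HUMO, HOPS (subtract circle equations pairwise → linear system) gives (x, y) ≈ (-33.6, 9.2).
Distances from that point to each station vs reported:
  COR: calculated 84.7 vs reported 84.7 → residual 0.0 km
  HUMO: calculated 107.5 vs reported 107.5 → residual 0.0 km
  NEW: calculated 152.0 vs reported 125.4 → residual 26.6 km
  HOPS: calculated 18.9 vs reported 18.9 → residual 0.0 km
COR, HUMO, HOPS are mutually consistent (residuals ≈ 0); NEW is off by 26.6 km.

NEW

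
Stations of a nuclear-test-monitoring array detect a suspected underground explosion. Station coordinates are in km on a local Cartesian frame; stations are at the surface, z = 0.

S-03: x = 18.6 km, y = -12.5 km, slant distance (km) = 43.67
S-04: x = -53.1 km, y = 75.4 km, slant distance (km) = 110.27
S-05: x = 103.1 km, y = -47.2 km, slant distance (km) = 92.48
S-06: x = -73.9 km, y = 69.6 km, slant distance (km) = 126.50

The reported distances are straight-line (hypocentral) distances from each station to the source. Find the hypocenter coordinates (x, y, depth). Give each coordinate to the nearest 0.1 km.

(42.9, 22.2, 10.6)

Each station gives a sphere (x−x_i)² + (y−y_i)² + z² = d_i² (stations at z=0).
Subtracting the S-03 sphere from S-04 and S-05: z² cancels, leaving linear equations in x and y:
-143.4 x + 175.8 y = -2249.84
169.0 x − 69.4 y = 5709.76
Solving: x ≈ 42.900, y ≈ 22.196 km (keep extra digits for the depth step; rounded: 42.9, 22.2).
Then from the S-03 sphere: z² = 43.67² − (x − 18.6)² − (y + 12.5)² with x = 42.900, y = 22.196, so z ≈ 10.619 ≈ 10.6 km.
Check against S-06 (with the unrounded solution): distance 126.50 ≈ 126.50 km. ✓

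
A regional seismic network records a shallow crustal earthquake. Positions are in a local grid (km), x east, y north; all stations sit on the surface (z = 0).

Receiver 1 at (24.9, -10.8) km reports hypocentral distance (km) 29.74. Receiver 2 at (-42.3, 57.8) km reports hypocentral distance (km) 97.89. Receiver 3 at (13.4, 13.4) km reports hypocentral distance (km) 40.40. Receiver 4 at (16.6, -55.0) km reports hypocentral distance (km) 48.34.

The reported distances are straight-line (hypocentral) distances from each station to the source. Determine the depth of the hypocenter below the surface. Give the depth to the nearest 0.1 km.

z ≈ 28.0 km

Each station gives a sphere (x−x_i)² + (y−y_i)² + z² = d_i² (stations at z=0).
Subtracting the Receiver 1 sphere from Receiver 2 and Receiver 3: z² cancels, leaving linear equations in x and y:
-134.4 x + 137.2 y = -4304.50
-23.0 x + 48.4 y = -1125.22
Solving: x ≈ 16.110, y ≈ -15.593 km (keep extra digits for the depth step; rounded: 16.1, -15.6).
Then from the Receiver 1 sphere: z² = 29.74² − (x − 24.9)² − (y + 10.8)² with x = 16.110, y = -15.593, so z ≈ 28.004 ≈ 28.0 km.
Check against Receiver 4 (with the unrounded solution): distance 48.35 ≈ 48.34 km. ✓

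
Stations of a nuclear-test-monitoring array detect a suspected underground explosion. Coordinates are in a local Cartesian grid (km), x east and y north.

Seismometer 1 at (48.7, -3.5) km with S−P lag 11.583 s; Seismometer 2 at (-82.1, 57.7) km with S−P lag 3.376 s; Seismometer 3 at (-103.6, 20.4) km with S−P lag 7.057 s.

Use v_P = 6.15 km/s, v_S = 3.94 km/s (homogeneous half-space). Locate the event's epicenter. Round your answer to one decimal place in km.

-50.1 km east, 76.3 km north

Distance from S−P lag: d = Δt · v_P v_S / (v_P − v_S) = Δt · (6.15·3.94)/(6.15−3.94) ≈ 10.9643·Δt.
So d_Seismometer 1 = 127.00, d_Seismometer 2 = 37.02, d_Seismometer 3 = 77.37 km.
Circle about each station: (x − 48.7)² + (y + 3.5)² = 127.00²; (x + 82.1)² + (y − 57.7)² = 37.02²; (x + 103.6)² + (y − 20.4)² = 77.37².
Subtracting pairs of circle equations eliminates x²+y² and gives linear equations (the radical axes):
-261.6 x + 122.4 y = 22444.28
-304.6 x + 47.8 y = 18908.06
Solving the 2×2 system: x ≈ -50.1, y ≈ 76.3 km.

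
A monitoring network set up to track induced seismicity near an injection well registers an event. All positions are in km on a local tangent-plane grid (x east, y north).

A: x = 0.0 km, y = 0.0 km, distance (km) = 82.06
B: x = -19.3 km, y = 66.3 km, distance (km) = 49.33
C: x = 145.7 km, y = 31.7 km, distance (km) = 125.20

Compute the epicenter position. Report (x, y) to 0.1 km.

28.9 km east, 76.8 km north

Circle about each station: x² + y² = 82.06²; (x + 19.3)² + (y − 66.3)² = 49.33²; (x − 145.7)² + (y − 31.7)² = 125.20².
Subtracting pairs of circle equations eliminates x²+y² and gives linear equations (the radical axes):
-38.6 x + 132.6 y = 9068.57
291.4 x + 63.4 y = 13292.18
Solving the 2×2 system: x ≈ 28.9, y ≈ 76.8 km.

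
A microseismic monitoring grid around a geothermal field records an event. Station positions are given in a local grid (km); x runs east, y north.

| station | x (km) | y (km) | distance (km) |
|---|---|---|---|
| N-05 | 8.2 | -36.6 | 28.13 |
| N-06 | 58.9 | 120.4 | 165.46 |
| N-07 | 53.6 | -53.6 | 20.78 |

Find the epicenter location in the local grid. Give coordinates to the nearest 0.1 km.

(35.5, -43.4)

Circle about each station: (x − 8.2)² + (y + 36.6)² = 28.13²; (x − 58.9)² + (y − 120.4)² = 165.46²; (x − 53.6)² + (y + 53.6)² = 20.78².
Subtracting the N-05 equation from the N-06 and N-07 equations removes the quadratic terms:
101.4 x + 314.0 y = -10027.14
90.8 x − 34.0 y = 4698.61
Solving the 2×2 system: x ≈ 35.5, y ≈ -43.4 km.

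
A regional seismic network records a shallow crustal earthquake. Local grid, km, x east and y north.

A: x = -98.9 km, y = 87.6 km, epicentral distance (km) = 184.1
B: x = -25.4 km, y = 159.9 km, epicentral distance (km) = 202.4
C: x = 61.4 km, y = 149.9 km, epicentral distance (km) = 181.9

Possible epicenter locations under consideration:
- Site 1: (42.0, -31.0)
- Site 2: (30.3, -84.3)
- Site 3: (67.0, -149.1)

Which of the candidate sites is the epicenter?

For each candidate, compare |candidate − station| to the reported distance:
Site 1: residuals A 0.1, B 0.0, C 0.0 → max 0.1 km
Site 2: residuals A 30.9, B 48.1, C 54.4 → max 54.4 km
Site 3: residuals A 104.9, B 120.1, C 117.2 → max 120.1 km
Only Site 1 has all residuals ≈ 0.

Site 1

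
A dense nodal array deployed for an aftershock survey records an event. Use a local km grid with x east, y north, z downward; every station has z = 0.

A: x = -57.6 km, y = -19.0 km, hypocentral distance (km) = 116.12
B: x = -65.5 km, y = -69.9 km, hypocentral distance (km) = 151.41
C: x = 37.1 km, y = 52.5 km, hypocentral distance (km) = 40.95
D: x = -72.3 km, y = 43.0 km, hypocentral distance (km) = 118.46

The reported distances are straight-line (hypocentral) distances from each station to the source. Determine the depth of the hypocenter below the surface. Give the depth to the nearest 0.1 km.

Each station gives a sphere (x−x_i)² + (y−y_i)² + z² = d_i² (stations at z=0).
Subtracting the A sphere from B and C: z² cancels, leaving linear equations in x and y:
-15.8 x − 101.8 y = -3943.63
189.4 x + 143.0 y = 12260.85
Solving: x ≈ 40.197, y ≈ 32.500 km (keep extra digits for the depth step; rounded: 40.2, 32.5).
Then from the A sphere: z² = 116.12² − (x + 57.6)² − (y + 19.0)² with x = 40.197, y = 32.500, so z ≈ 35.600 ≈ 35.6 km.

depth ≈ 35.6 km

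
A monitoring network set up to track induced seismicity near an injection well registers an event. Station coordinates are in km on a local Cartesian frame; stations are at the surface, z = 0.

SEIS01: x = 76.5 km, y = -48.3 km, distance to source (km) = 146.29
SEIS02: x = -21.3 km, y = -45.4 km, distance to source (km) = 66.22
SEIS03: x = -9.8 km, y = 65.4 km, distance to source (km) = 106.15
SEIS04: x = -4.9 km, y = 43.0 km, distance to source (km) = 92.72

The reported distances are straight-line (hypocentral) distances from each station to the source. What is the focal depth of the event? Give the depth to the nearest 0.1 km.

Each station gives a sphere (x−x_i)² + (y−y_i)² + z² = d_i² (stations at z=0).
Subtracting the SEIS01 sphere from SEIS02 and SEIS03: z² cancels, leaving linear equations in x and y:
-195.6 x + 5.8 y = 11345.39
-172.6 x + 227.4 y = 6321.00
Solving: x ≈ -58.495, y ≈ -16.602 km (keep extra digits for the depth step; rounded: -58.5, -16.6).
Then from the SEIS01 sphere: z² = 146.29² − (x − 76.5)² − (y + 48.3)² with x = -58.495, y = -16.602, so z ≈ 46.608 ≈ 46.6 km.

46.6 km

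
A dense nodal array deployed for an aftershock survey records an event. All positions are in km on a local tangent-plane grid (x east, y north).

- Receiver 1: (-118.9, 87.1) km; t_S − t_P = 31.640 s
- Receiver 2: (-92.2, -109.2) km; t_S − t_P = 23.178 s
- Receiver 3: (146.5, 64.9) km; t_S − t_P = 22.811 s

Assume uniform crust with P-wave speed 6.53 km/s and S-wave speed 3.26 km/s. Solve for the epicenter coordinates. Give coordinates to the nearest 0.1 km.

x ≈ 42.4 km, y ≈ -41.0 km

Distance from S−P lag: d = Δt · v_P v_S / (v_P − v_S) = Δt · (6.53·3.26)/(6.53−3.26) ≈ 6.5100·Δt.
So d_Receiver 1 = 205.98, d_Receiver 2 = 150.89, d_Receiver 3 = 148.50 km.
Circle about each station: (x + 118.9)² + (y − 87.1)² = 205.98²; (x + 92.2)² + (y + 109.2)² = 150.89²; (x − 146.5)² + (y − 64.9)² = 148.50².
Subtracting the Receiver 1 equation from the Receiver 2 and Receiver 3 equations removes the quadratic terms:
53.4 x − 392.6 y = 18361.83
530.8 x − 44.4 y = 24326.15
Solving the 2×2 system: x ≈ 42.4, y ≈ -41.0 km.
Check against Receiver 1 (with the unrounded x, y): √((x + 118.9)²+(y − 87.1)²) = 205.98 ≈ 205.98 km. ✓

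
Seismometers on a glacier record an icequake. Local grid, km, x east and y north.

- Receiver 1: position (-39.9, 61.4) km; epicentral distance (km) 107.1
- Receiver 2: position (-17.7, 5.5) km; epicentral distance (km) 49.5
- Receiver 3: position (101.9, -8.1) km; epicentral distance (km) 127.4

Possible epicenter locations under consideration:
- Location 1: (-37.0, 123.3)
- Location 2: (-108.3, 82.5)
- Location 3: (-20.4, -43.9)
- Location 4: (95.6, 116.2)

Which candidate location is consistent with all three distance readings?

Location 3

For each candidate, compare |candidate − station| to the reported distance:
Location 1: residuals Receiver 1 45.1, Receiver 2 69.9, Receiver 3 63.8 → max 69.9 km
Location 2: residuals Receiver 1 35.5, Receiver 2 69.4, Receiver 3 101.5 → max 101.5 km
Location 3: residuals Receiver 1 0.0, Receiver 2 0.0, Receiver 3 0.0 → max 0.0 km
Location 4: residuals Receiver 1 39.1, Receiver 2 108.9, Receiver 3 2.9 → max 108.9 km
Only Location 3 has all residuals ≈ 0.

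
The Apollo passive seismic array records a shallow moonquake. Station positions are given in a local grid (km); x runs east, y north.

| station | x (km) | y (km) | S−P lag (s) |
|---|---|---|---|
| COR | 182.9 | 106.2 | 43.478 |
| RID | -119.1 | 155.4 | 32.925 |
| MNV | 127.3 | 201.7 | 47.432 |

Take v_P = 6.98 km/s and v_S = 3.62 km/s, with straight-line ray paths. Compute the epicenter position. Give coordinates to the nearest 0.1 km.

Distance from S−P lag: d = Δt · v_P v_S / (v_P − v_S) = Δt · (6.98·3.62)/(6.98−3.62) ≈ 7.5201·Δt.
So d_COR = 326.96, d_RID = 247.60, d_MNV = 356.69 km.
Circle about each station: (x − 182.9)² + (y − 106.2)² = 326.96²; (x + 119.1)² + (y − 155.4)² = 247.60²; (x − 127.3)² + (y − 201.7)² = 356.69².
Subtracting pairs of circle equations eliminates x²+y² and gives linear equations (the radical axes):
-604.0 x + 98.4 y = 39200.20
-111.2 x + 191.0 y = -8167.58
Solving the 2×2 system: x ≈ -79.4, y ≈ -89.0 km.
Check against COR (with the unrounded x, y): √((x − 182.9)²+(y − 106.2)²) = 326.95 ≈ 326.96 km. ✓

x ≈ -79.4 km, y ≈ -89.0 km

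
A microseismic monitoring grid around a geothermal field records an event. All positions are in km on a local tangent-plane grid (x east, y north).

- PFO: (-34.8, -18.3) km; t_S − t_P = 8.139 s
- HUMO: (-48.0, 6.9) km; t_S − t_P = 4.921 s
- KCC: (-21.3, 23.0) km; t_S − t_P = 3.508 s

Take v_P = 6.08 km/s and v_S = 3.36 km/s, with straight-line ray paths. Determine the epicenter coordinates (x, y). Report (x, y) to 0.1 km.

Distance from S−P lag: d = Δt · v_P v_S / (v_P − v_S) = Δt · (6.08·3.36)/(6.08−3.36) ≈ 7.5106·Δt.
So d_PFO = 61.13, d_HUMO = 36.96, d_KCC = 26.35 km.
Circle about each station: (x + 34.8)² + (y + 18.3)² = 61.13²; (x + 48.0)² + (y − 6.9)² = 36.96²; (x + 21.3)² + (y − 23.0)² = 26.35².
Subtracting the PFO equation from the HUMO and KCC equations removes the quadratic terms:
-26.4 x + 50.4 y = 3176.52
27.0 x + 82.6 y = 2479.31
Solving the 2×2 system: x ≈ -38.8, y ≈ 42.7 km.

(-38.8, 42.7)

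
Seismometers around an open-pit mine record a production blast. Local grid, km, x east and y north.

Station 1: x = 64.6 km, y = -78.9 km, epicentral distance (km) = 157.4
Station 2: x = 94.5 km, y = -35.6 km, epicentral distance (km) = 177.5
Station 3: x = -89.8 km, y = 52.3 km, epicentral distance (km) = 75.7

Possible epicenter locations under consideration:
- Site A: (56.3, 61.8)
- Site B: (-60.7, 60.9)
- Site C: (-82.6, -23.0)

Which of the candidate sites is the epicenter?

Site C

For each candidate, compare |candidate − station| to the reported distance:
Site A: residuals Station 1 16.5, Station 2 72.9, Station 3 70.7 → max 72.9 km
Site B: residuals Station 1 30.3, Station 2 5.3, Station 3 45.4 → max 45.4 km
Site C: residuals Station 1 0.1, Station 2 0.0, Station 3 0.1 → max 0.1 km
Only Site C has all residuals ≈ 0.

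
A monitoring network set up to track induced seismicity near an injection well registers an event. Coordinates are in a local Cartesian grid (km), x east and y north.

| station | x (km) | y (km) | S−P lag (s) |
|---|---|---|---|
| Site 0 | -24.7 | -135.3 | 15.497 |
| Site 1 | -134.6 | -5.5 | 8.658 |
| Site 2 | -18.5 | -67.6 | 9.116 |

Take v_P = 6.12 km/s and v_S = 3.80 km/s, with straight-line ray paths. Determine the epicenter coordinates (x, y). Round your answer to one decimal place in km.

Distance from S−P lag: d = Δt · v_P v_S / (v_P − v_S) = Δt · (6.12·3.80)/(6.12−3.80) ≈ 10.0241·Δt.
So d_Site 0 = 155.34, d_Site 1 = 86.79, d_Site 2 = 91.38 km.
Circle about each station: (x + 24.7)² + (y + 135.3)² = 155.34²; (x + 134.6)² + (y + 5.5)² = 86.79²; (x + 18.5)² + (y + 67.6)² = 91.38².
Subtracting the Site 0 equation from the Site 1 and Site 2 equations removes the quadratic terms:
-219.8 x + 259.6 y = 15829.24
12.4 x + 135.4 y = 1776.04
Solving the 2×2 system: x ≈ -51.0, y ≈ 17.8 km.

x ≈ -51.0 km, y ≈ 17.8 km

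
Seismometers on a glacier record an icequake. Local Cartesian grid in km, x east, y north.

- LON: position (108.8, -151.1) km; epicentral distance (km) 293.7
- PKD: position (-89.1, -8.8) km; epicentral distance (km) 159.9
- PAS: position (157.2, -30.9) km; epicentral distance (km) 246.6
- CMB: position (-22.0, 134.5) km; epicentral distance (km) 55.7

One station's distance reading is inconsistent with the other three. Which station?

PKD

Solve using three stations at a time. Using LON, PAS, CMB (subtract circle equations pairwise → linear system) gives (x, y) ≈ (-56.9, 91.3).
Distances from that point to each station vs reported:
  LON: calculated 293.7 vs reported 293.7 → residual 0.0 km
  PKD: calculated 105.2 vs reported 159.9 → residual 54.7 km
  PAS: calculated 246.6 vs reported 246.6 → residual 0.0 km
  CMB: calculated 55.5 vs reported 55.7 → residual 0.2 km
LON, PAS, CMB are mutually consistent (residuals ≈ 0); PKD is off by 54.7 km.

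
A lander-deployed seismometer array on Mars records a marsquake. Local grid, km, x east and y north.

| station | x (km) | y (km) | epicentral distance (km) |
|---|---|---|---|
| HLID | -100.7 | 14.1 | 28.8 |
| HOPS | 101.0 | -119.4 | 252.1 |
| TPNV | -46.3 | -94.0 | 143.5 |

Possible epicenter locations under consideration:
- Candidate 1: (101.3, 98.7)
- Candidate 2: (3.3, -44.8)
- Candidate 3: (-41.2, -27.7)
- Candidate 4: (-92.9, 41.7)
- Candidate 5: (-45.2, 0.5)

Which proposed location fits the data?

Candidate 4

For each candidate, compare |candidate − station| to the reported distance:
Candidate 1: residuals HLID 190.2, HOPS 34.0, TPNV 99.2 → max 190.2 km
Candidate 2: residuals HLID 90.7, HOPS 129.2, TPNV 73.6 → max 129.2 km
Candidate 3: residuals HLID 43.9, HOPS 82.9, TPNV 77.0 → max 82.9 km
Candidate 4: residuals HLID 0.1, HOPS 0.0, TPNV 0.0 → max 0.1 km
Candidate 5: residuals HLID 28.3, HOPS 63.0, TPNV 49.0 → max 63.0 km
Only Candidate 4 has all residuals ≈ 0.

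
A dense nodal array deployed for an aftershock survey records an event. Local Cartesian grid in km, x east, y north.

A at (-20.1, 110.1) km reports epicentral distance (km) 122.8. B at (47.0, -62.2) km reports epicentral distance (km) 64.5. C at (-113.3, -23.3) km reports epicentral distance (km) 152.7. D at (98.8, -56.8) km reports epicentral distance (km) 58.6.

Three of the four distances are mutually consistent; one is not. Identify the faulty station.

D

Solve using three stations at a time. Using A, B, C (subtract circle equations pairwise → linear system) gives (x, y) ≈ (37.4, 1.6).
Distances from that point to each station vs reported:
  A: calculated 122.8 vs reported 122.8 → residual 0.0 km
  B: calculated 64.5 vs reported 64.5 → residual 0.0 km
  C: calculated 152.7 vs reported 152.7 → residual 0.0 km
  D: calculated 84.7 vs reported 58.6 → residual 26.1 km
A, B, C are mutually consistent (residuals ≈ 0); D is off by 26.1 km.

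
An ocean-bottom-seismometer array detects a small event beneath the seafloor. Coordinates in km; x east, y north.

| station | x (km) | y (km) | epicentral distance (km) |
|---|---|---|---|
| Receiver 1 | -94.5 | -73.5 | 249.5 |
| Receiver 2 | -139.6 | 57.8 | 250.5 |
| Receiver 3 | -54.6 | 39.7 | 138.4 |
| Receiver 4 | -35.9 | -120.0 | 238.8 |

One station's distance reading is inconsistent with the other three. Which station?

Solve using three stations at a time. Using Receiver 1, Receiver 2, Receiver 4 (subtract circle equations pairwise → linear system) gives (x, y) ≈ (110.4, 68.4).
Distances from that point to each station vs reported:
  Receiver 1: calculated 249.2 vs reported 249.5 → residual 0.3 km
  Receiver 2: calculated 250.2 vs reported 250.5 → residual 0.3 km
  Receiver 3: calculated 167.5 vs reported 138.4 → residual 29.1 km
  Receiver 4: calculated 238.5 vs reported 238.8 → residual 0.3 km
Receiver 1, Receiver 2, Receiver 4 are mutually consistent (residuals ≈ 0); Receiver 3 is off by 29.1 km.

Receiver 3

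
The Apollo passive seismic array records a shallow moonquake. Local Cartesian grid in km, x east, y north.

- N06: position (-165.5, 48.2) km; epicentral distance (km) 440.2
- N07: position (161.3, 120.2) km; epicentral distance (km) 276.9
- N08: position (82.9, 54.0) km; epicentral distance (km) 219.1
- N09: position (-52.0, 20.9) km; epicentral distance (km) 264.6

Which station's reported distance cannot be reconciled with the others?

N06

Solve using three stations at a time. Using N07, N08, N09 (subtract circle equations pairwise → linear system) gives (x, y) ≈ (144.5, -155.9).
Distances from that point to each station vs reported:
  N06: calculated 371.1 vs reported 440.2 → residual 69.1 km
  N07: calculated 276.6 vs reported 276.9 → residual 0.3 km
  N08: calculated 218.8 vs reported 219.1 → residual 0.3 km
  N09: calculated 264.3 vs reported 264.6 → residual 0.3 km
N07, N08, N09 are mutually consistent (residuals ≈ 0); N06 is off by 69.1 km.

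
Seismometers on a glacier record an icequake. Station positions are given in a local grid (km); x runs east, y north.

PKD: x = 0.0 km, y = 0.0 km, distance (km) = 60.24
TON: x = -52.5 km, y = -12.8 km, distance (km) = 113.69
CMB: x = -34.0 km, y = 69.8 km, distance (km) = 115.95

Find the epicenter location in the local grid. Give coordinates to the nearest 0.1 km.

(60.2, 2.2)

Circle about each station: x² + y² = 60.24²; (x + 52.5)² + (y + 12.8)² = 113.69²; (x + 34.0)² + (y − 69.8)² = 115.95².
Subtracting the PKD equation from the TON and CMB equations removes the quadratic terms:
-105.0 x − 25.6 y = -6376.47
-68.0 x + 139.6 y = -3787.50
Solving the 2×2 system: x ≈ 60.2, y ≈ 2.2 km.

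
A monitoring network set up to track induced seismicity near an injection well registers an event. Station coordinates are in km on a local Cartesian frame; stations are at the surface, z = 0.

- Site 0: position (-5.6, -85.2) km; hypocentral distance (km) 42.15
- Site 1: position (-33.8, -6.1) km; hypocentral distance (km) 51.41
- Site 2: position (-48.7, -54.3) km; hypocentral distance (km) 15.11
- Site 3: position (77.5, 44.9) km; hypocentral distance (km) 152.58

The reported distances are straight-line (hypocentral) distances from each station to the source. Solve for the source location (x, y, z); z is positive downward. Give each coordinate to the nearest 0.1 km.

Each station gives a sphere (x−x_i)² + (y−y_i)² + z² = d_i² (stations at z=0).
Subtracting the Site 0 sphere from Site 1 and Site 2: z² cancels, leaving linear equations in x and y:
-56.4 x + 158.2 y = -6977.12
-86.2 x + 61.8 y = -421.91
Solving: x ≈ -35.901, y ≈ -56.902 km (keep extra digits for the depth step; rounded: -35.9, -56.9).
Then from the Site 0 sphere: z² = 42.15² − (x + 5.6)² − (y + 85.2)² with x = -35.901, y = -56.902, so z ≈ 7.596 ≈ 7.6 km.

x ≈ -35.9 km, y ≈ -56.9 km, depth ≈ 7.6 km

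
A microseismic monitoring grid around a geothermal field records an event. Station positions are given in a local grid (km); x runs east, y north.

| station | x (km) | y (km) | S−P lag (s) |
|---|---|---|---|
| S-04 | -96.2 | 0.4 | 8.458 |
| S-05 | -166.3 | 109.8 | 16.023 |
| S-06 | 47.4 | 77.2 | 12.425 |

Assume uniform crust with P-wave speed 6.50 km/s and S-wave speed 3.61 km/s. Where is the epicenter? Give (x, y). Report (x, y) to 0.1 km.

-50.1 km east, 51.3 km north

Distance from S−P lag: d = Δt · v_P v_S / (v_P − v_S) = Δt · (6.50·3.61)/(6.50−3.61) ≈ 8.1194·Δt.
So d_S-04 = 68.67, d_S-05 = 130.10, d_S-06 = 100.88 km.
Circle about each station: (x + 96.2)² + (y − 0.4)² = 68.67²; (x + 166.3)² + (y − 109.8)² = 130.10²; (x − 47.4)² + (y − 77.2)² = 100.88².
Subtracting the S-04 equation from the S-05 and S-06 equations removes the quadratic terms:
-140.2 x + 218.8 y = 18246.69
287.2 x + 153.6 y = -6509.21
Solving the 2×2 system: x ≈ -50.1, y ≈ 51.3 km.
Check against S-04 (with the unrounded x, y): √((x + 96.2)²+(y − 0.4)²) = 68.67 ≈ 68.67 km. ✓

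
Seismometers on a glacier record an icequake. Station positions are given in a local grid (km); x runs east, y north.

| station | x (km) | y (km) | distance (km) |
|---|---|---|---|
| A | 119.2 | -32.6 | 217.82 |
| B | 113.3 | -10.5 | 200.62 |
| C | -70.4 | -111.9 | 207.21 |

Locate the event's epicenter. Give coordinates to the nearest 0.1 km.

x ≈ -57.4 km, y ≈ 94.9 km

Circle about each station: (x − 119.2)² + (y + 32.6)² = 217.82²; (x − 113.3)² + (y + 10.5)² = 200.62²; (x + 70.4)² + (y + 111.9)² = 207.21².
Subtracting pairs of circle equations eliminates x²+y² and gives linear equations (the radical axes):
-11.8 x + 44.2 y = 4872.91
-379.2 x − 158.6 y = 6715.94
Solving the 2×2 system: x ≈ -57.4, y ≈ 94.9 km.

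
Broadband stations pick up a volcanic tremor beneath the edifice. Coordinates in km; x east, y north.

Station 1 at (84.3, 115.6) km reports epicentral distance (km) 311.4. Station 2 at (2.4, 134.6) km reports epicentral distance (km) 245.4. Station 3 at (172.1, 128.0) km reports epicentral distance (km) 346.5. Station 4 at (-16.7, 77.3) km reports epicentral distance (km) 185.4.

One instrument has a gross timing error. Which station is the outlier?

Station 1

Solve using three stations at a time. Using Station 2, Station 3, Station 4 (subtract circle equations pairwise → linear system) gives (x, y) ≈ (-97.6, -89.4).
Distances from that point to each station vs reported:
  Station 1: calculated 274.1 vs reported 311.4 → residual 37.3 km
  Station 2: calculated 245.4 vs reported 245.4 → residual 0.0 km
  Station 3: calculated 346.5 vs reported 346.5 → residual 0.0 km
  Station 4: calculated 185.3 vs reported 185.4 → residual 0.1 km
Station 2, Station 3, Station 4 are mutually consistent (residuals ≈ 0); Station 1 is off by 37.3 km.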